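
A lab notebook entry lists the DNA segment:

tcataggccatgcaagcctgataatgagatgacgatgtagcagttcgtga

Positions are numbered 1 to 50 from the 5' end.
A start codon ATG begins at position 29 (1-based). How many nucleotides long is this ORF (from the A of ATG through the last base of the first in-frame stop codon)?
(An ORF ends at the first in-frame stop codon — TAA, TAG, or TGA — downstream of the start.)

Codons from position 29: ATG (29–31), ACG (32–34), ATG (35–37), TAG (38–40).
TAG is the first in-frame stop; ORF spans 29–40, 12 nucleotides.

12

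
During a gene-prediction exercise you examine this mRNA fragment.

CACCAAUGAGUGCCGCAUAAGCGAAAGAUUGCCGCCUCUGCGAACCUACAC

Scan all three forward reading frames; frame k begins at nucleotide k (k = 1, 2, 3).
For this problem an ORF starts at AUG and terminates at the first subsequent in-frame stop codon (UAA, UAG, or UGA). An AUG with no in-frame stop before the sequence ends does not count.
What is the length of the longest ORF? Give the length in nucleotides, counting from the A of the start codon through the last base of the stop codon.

Frame 1: CAC CAA UGA GUG CCG CAU AAG CGA AAG AUU GCC GCC UCU GCG AAC CUA CAC — no AUG→stop ORF.
Frame 2: ACC AAU GAG UGC CGC AUA AGC GAA AGA UUG CCG CCU CUG CGA ACC UAC — no AUG→stop ORF.
Frame 3: CCA AUG AGU GCC GCA UAA GCG AAA GAU UGC CGC CUC UGC GAA CCU ACA — AUG at 6, stop UAA at 18 → 15 nt.
Longest: frame 3, positions 6–20, 15 nt = 5 codons = 4 aa. → 15 nucleotides.

15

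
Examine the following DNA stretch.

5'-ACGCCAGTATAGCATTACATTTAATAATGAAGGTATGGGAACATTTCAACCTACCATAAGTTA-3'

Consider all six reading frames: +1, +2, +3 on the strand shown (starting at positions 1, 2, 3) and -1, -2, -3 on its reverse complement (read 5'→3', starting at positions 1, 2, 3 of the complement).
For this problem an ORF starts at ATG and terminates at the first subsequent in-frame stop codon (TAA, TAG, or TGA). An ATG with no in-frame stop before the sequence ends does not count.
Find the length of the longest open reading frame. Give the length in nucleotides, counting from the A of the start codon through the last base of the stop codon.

Reverse complement (5'→3'): TAACTTATGGTAGGTTGAAATGTTCCCATACCTTCATTATTAAATGTAATGCTATACTGGCGT
Frame +1: ACG CCA GTA TAG CAT TAC ATT TAA TAA TGA AGG TAT GGG AAC ATT TCA ACC TAC CAT AAG TTA — no ATG→stop ORF.
Frame +2: CGC CAG TAT AGC ATT ACA TTT AAT AAT GAA GGT ATG GGA ACA TTT CAA CCT ACC ATA AGT — no ATG→stop ORF.
Frame +3: GCC AGT ATA GCA TTA CAT TTA ATA ATG AAG GTA TGG GAA CAT TTC AAC CTA CCA TAA GTT — ATG at 27, stop TAA at 57 → 33 nt.
Frame -1: TAA CTT ATG GTA GGT TGA AAT GTT CCC ATA CCT TCA TTA TTA AAT GTA ATG CTA TAC TGG CGT — ATG at 7, stop TGA at 16 → 12 nt.
Frame -2: AAC TTA TGG TAG GTT GAA ATG TTC CCA TAC CTT CAT TAT TAA ATG TAA TGC TAT ACT GGC — ATG at 20, stop TAA at 41 → 24 nt; ATG at 44, stop TAA at 47 → 6 nt.
Frame -3: ACT TAT GGT AGG TTG AAA TGT TCC CAT ACC TTC ATT ATT AAA TGT AAT GCT ATA CTG GCG — no ATG→stop ORF.
Longest: frame +3, positions 27–59, 33 nt = 11 codons = 10 aa. → 33 nucleotides.

33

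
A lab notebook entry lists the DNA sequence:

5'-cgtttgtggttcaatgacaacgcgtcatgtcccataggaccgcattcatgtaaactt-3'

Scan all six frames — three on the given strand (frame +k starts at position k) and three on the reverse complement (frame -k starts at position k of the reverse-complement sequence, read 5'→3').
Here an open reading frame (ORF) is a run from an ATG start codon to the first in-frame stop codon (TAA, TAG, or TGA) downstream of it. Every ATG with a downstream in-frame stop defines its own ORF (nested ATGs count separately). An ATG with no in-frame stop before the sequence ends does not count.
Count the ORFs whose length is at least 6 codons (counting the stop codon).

Reverse complement (5'→3'): AAGTTTACATGAATGCGGTCCTATGGGACATGACGCGTTGTCATTGAACCACAAACG
Frame +1: CGT TTG TGG TTC AAT GAC AAC GCG TCA TGT CCC ATA GGA CCG CAT TCA TGT AAA CTT — no ATG→stop ORF.
Frame +2: GTT TGT GGT TCA ATG ACA ACG CGT CAT GTC CCA TAG GAC CGC ATT CAT GTA AAC — ATG at 14, stop TAG at 35 → 24 nt.
Frame +3: TTT GTG GTT CAA TGA CAA CGC GTC ATG TCC CAT AGG ACC GCA TTC ATG TAA ACT — ATG at 27, stop TAA at 51 → 27 nt; ATG at 48, stop TAA at 51 → 6 nt.
Frame -1: AAG TTT ACA TGA ATG CGG TCC TAT GGG ACA TGA CGC GTT GTC ATT GAA CCA CAA ACG — ATG at 13, stop TGA at 31 → 21 nt.
Frame -2: AGT TTA CAT GAA TGC GGT CCT ATG GGA CAT GAC GCG TTG TCA TTG AAC CAC AAA — no ATG→stop ORF.
Frame -3: GTT TAC ATG AAT GCG GTC CTA TGG GAC ATG ACG CGT TGT CAT TGA ACC ACA AAC — ATG at 9, stop TGA at 45 → 39 nt; ATG at 30, stop TGA at 45 → 18 nt.
ORFs ≥ 6 codons: frame +2 14–37 (8 codons), frame +3 27–53 (9 codons), frame -1 13–33 (7 codons), frame -3 9–47 (13 codons), frame -3 30–47 (6 codons). Count = 5.

5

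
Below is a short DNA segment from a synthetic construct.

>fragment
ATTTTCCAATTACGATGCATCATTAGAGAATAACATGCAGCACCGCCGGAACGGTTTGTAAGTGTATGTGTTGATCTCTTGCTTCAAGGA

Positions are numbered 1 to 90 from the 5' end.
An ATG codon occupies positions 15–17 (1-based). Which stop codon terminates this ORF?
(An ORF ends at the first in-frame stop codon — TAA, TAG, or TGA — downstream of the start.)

TAG

Codons from position 15: ATG (15–17), CAT (18–20), CAT (21–23), TAG (24–26).
The first in-frame stop codon is TAG.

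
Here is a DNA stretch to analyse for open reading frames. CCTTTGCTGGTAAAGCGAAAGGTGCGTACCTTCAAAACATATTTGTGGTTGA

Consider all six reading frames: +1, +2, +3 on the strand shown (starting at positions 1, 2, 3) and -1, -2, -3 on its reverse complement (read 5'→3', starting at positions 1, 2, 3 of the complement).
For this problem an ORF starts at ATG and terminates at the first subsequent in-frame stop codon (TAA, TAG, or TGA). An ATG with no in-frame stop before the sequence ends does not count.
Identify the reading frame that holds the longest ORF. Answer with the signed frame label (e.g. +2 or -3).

-1

Reverse complement (5'→3'): TCAACCACAAATATGTTTTGAAGGTACGCACCTTTCGCTTTACCAGCAAAGG
Frame +1: CCT TTG CTG GTA AAG CGA AAG GTG CGT ACC TTC AAA ACA TAT TTG TGG TTG — no ATG→stop ORF.
Frame +2: CTT TGC TGG TAA AGC GAA AGG TGC GTA CCT TCA AAA CAT ATT TGT GGT TGA — no ATG→stop ORF.
Frame +3: TTT GCT GGT AAA GCG AAA GGT GCG TAC CTT CAA AAC ATA TTT GTG GTT — no ATG→stop ORF.
Frame -1: TCA ACC ACA AAT ATG TTT TGA AGG TAC GCA CCT TTC GCT TTA CCA GCA AAG — ATG at 13, stop TGA at 19 → 9 nt.
Frame -2: CAA CCA CAA ATA TGT TTT GAA GGT ACG CAC CTT TCG CTT TAC CAG CAA AGG — no ATG→stop ORF.
Frame -3: AAC CAC AAA TAT GTT TTG AAG GTA CGC ACC TTT CGC TTT ACC AGC AAA — no ATG→stop ORF.
Longest ORF is 9 nt in frame -1 (positions 13–21).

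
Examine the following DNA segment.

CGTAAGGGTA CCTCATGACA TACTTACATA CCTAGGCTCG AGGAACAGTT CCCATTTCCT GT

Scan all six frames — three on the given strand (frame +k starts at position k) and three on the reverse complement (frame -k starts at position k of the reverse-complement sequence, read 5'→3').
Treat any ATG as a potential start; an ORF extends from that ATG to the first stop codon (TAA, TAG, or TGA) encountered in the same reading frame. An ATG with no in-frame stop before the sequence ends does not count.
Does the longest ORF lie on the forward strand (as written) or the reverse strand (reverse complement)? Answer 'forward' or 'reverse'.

reverse

Reverse complement (5'→3'): ACAGGAAATGGGAACTGTTCCTCGAGCCTAGGTATGTAAGTATGTCATGAGGTACCCTTACG
Frame +1: CGT AAG GGT ACC TCA TGA CAT ACT TAC ATA CCT AGG CTC GAG GAA CAG TTC CCA TTT CCT — no ATG→stop ORF.
Frame +2: GTA AGG GTA CCT CAT GAC ATA CTT ACA TAC CTA GGC TCG AGG AAC AGT TCC CAT TTC CTG — no ATG→stop ORF.
Frame +3: TAA GGG TAC CTC ATG ACA TAC TTA CAT ACC TAG GCT CGA GGA ACA GTT CCC ATT TCC TGT — ATG at 15, stop TAG at 33 → 21 nt.
Frame -1: ACA GGA AAT GGG AAC TGT TCC TCG AGC CTA GGT ATG TAA GTA TGT CAT GAG GTA CCC TTA — ATG at 34, stop TAA at 37 → 6 nt.
Frame -2: CAG GAA ATG GGA ACT GTT CCT CGA GCC TAG GTA TGT AAG TAT GTC ATG AGG TAC CCT TAC — ATG at 8, stop TAG at 29 → 24 nt.
Frame -3: AGG AAA TGG GAA CTG TTC CTC GAG CCT AGG TAT GTA AGT ATG TCA TGA GGT ACC CTT ACG — ATG at 42, stop TGA at 48 → 9 nt.
Forward-strand max 21 nt; reverse-strand max 24 nt. The reverse strand has the longer ORF.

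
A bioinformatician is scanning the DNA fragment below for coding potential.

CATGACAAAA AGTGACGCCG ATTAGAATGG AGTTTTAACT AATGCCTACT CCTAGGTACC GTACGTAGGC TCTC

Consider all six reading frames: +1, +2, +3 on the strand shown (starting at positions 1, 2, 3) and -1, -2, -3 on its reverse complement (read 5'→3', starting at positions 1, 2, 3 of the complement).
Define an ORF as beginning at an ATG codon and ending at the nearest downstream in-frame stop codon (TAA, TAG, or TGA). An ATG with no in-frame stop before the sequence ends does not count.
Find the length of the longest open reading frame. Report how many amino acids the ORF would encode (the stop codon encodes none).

Reverse complement (5'→3'): GAGAGCCTACGTACGGTACCTAGGAGTAGGCATTAGTTAAAACTCCATTCTAATCGGCGTCACTTTTTGTCATG
Frame +1: CAT GAC AAA AAG TGA CGC CGA TTA GAA TGG AGT TTT AAC TAA TGC CTA CTC CTA GGT ACC GTA CGT AGG CTC — no ATG→stop ORF.
Frame +2: ATG ACA AAA AGT GAC GCC GAT TAG AAT GGA GTT TTA ACT AAT GCC TAC TCC TAG GTA CCG TAC GTA GGC TCT — ATG at 2, stop TAG at 23 → 24 nt.
Frame +3: TGA CAA AAA GTG ACG CCG ATT AGA ATG GAG TTT TAA CTA ATG CCT ACT CCT AGG TAC CGT ACG TAG GCT CTC — ATG at 27, stop TAA at 36 → 12 nt; ATG at 42, stop TAG at 66 → 27 nt.
Frame -1: GAG AGC CTA CGT ACG GTA CCT AGG AGT AGG CAT TAG TTA AAA CTC CAT TCT AAT CGG CGT CAC TTT TTG TCA — no ATG→stop ORF.
Frame -2: AGA GCC TAC GTA CGG TAC CTA GGA GTA GGC ATT AGT TAA AAC TCC ATT CTA ATC GGC GTC ACT TTT TGT CAT — no ATG→stop ORF.
Frame -3: GAG CCT ACG TAC GGT ACC TAG GAG TAG GCA TTA GTT AAA ACT CCA TTC TAA TCG GCG TCA CTT TTT GTC ATG — no ATG→stop ORF.
Longest: frame +3, positions 42–68, 27 nt = 9 codons = 8 aa. → 8 amino acids.

8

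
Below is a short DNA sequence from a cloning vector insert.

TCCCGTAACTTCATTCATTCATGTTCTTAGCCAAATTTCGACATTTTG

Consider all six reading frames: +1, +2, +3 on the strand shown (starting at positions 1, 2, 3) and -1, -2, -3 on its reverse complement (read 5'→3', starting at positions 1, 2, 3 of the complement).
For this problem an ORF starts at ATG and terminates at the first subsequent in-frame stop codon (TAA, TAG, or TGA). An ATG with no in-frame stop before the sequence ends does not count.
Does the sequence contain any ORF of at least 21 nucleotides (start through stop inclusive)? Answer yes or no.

Reverse complement (5'→3'): CAAAATGTCGAAATTTGGCTAAGAACATGAATGAATGAAGTTACGGGA
Frame +1: TCC CGT AAC TTC ATT CAT TCA TGT TCT TAG CCA AAT TTC GAC ATT TTG — no ATG→stop ORF.
Frame +2: CCC GTA ACT TCA TTC ATT CAT GTT CTT AGC CAA ATT TCG ACA TTT — no ATG→stop ORF.
Frame +3: CCG TAA CTT CAT TCA TTC ATG TTC TTA GCC AAA TTT CGA CAT TTT — no ATG→stop ORF.
Frame -1: CAA AAT GTC GAA ATT TGG CTA AGA ACA TGA ATG AAT GAA GTT ACG GGA — no ATG→stop ORF.
Frame -2: AAA ATG TCG AAA TTT GGC TAA GAA CAT GAA TGA ATG AAG TTA CGG — ATG at 5, stop TAA at 20 → 18 nt.
Frame -3: AAA TGT CGA AAT TTG GCT AAG AAC ATG AAT GAA TGA AGT TAC GGG — ATG at 27, stop TGA at 36 → 12 nt.
Largest ORF found is 18 nucleotides < 21, so no.

no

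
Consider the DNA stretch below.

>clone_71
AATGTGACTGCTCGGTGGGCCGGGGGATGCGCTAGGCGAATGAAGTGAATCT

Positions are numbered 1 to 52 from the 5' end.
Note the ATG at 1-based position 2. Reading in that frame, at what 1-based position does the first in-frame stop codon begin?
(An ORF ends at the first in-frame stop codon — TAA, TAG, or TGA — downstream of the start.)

5

Codons from position 2: ATG (2–4), TGA (5–7).
TGA is a stop codon; it begins at position 5.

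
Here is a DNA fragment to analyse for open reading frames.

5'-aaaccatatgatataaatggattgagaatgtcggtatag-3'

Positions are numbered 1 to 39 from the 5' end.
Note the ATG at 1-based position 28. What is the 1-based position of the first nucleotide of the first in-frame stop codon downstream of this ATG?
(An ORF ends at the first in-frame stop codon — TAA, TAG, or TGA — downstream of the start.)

Codons from position 28: ATG (28–30), TCG (31–33), GTA (34–36), TAG (37–39).
TAG is a stop codon; it begins at position 37.

37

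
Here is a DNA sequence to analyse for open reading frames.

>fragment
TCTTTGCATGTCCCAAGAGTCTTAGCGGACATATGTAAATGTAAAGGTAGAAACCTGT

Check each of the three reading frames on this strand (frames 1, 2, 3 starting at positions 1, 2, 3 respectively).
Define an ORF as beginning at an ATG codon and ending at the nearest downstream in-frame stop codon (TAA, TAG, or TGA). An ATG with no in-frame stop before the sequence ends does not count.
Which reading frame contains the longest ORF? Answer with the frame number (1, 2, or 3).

Frame 1: TCT TTG CAT GTC CCA AGA GTC TTA GCG GAC ATA TGT AAA TGT AAA GGT AGA AAC CTG — no ATG→stop ORF.
Frame 2: CTT TGC ATG TCC CAA GAG TCT TAG CGG ACA TAT GTA AAT GTA AAG GTA GAA ACC TGT — ATG at 8, stop TAG at 23 → 18 nt.
Frame 3: TTT GCA TGT CCC AAG AGT CTT AGC GGA CAT ATG TAA ATG TAA AGG TAG AAA CCT — ATG at 33, stop TAA at 36 → 6 nt; ATG at 39, stop TAA at 42 → 6 nt.
Longest ORF is 18 nt in frame 2 (positions 8–25).

2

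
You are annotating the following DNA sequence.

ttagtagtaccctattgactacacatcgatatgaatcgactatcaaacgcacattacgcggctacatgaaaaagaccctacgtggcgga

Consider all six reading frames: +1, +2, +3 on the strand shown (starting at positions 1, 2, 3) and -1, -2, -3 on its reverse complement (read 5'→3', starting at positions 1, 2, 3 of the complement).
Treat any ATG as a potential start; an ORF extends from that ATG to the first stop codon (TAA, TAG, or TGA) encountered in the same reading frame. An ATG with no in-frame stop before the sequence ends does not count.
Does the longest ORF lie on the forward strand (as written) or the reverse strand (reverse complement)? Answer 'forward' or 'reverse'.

Reverse complement (5'→3'): TCCGCCACGTAGGGTCTTTTTCATGTAGCCGCGTAATGTGCGTTTGATAGTCGATTCATATCGATGTGTAGTCAATAGGGTACTACTAA
Frame +1: TTA GTA GTA CCC TAT TGA CTA CAC ATC GAT ATG AAT CGA CTA TCA AAC GCA CAT TAC GCG GCT ACA TGA AAA AGA CCC TAC GTG GCG — ATG at 31, stop TGA at 67 → 39 nt.
Frame +2: TAG TAG TAC CCT ATT GAC TAC ACA TCG ATA TGA ATC GAC TAT CAA ACG CAC ATT ACG CGG CTA CAT GAA AAA GAC CCT ACG TGG CGG — no ATG→stop ORF.
Frame +3: AGT AGT ACC CTA TTG ACT ACA CAT CGA TAT GAA TCG ACT ATC AAA CGC ACA TTA CGC GGC TAC ATG AAA AAG ACC CTA CGT GGC GGA — no ATG→stop ORF.
Frame -1: TCC GCC ACG TAG GGT CTT TTT CAT GTA GCC GCG TAA TGT GCG TTT GAT AGT CGA TTC ATA TCG ATG TGT AGT CAA TAG GGT ACT ACT — ATG at 64, stop TAG at 76 → 15 nt.
Frame -2: CCG CCA CGT AGG GTC TTT TTC ATG TAG CCG CGT AAT GTG CGT TTG ATA GTC GAT TCA TAT CGA TGT GTA GTC AAT AGG GTA CTA CTA — ATG at 23, stop TAG at 26 → 6 nt.
Frame -3: CGC CAC GTA GGG TCT TTT TCA TGT AGC CGC GTA ATG TGC GTT TGA TAG TCG ATT CAT ATC GAT GTG TAG TCA ATA GGG TAC TAC TAA — ATG at 36, stop TGA at 45 → 12 nt.
Forward-strand max 39 nt; reverse-strand max 15 nt. The forward strand has the longer ORF.

forward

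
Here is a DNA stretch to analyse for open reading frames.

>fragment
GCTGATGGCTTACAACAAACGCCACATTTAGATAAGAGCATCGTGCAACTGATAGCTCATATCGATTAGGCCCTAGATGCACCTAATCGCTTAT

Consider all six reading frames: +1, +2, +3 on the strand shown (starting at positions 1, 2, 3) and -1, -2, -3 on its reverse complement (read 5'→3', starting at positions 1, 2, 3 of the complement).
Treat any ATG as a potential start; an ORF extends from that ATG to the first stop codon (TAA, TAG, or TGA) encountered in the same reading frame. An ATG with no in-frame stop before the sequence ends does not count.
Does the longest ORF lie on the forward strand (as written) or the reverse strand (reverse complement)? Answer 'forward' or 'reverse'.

Reverse complement (5'→3'): ATAAGCGATTAGGTGCATCTAGGGCCTAATCGATATGAGCTATCAGTTGCACGATGCTCTTATCTAAATGTGGCGTTTGTTGTAAGCCATCAGC
Frame +1: GCT GAT GGC TTA CAA CAA ACG CCA CAT TTA GAT AAG AGC ATC GTG CAA CTG ATA GCT CAT ATC GAT TAG GCC CTA GAT GCA CCT AAT CGC TTA — no ATG→stop ORF.
Frame +2: CTG ATG GCT TAC AAC AAA CGC CAC ATT TAG ATA AGA GCA TCG TGC AAC TGA TAG CTC ATA TCG ATT AGG CCC TAG ATG CAC CTA ATC GCT TAT — ATG at 5, stop TAG at 29 → 27 nt.
Frame +3: TGA TGG CTT ACA ACA AAC GCC ACA TTT AGA TAA GAG CAT CGT GCA ACT GAT AGC TCA TAT CGA TTA GGC CCT AGA TGC ACC TAA TCG CTT — no ATG→stop ORF.
Frame -1: ATA AGC GAT TAG GTG CAT CTA GGG CCT AAT CGA TAT GAG CTA TCA GTT GCA CGA TGC TCT TAT CTA AAT GTG GCG TTT GTT GTA AGC CAT CAG — no ATG→stop ORF.
Frame -2: TAA GCG ATT AGG TGC ATC TAG GGC CTA ATC GAT ATG AGC TAT CAG TTG CAC GAT GCT CTT ATC TAA ATG TGG CGT TTG TTG TAA GCC ATC AGC — ATG at 35, stop TAA at 65 → 33 nt; ATG at 68, stop TAA at 83 → 18 nt.
Frame -3: AAG CGA TTA GGT GCA TCT AGG GCC TAA TCG ATA TGA GCT ATC AGT TGC ACG ATG CTC TTA TCT AAA TGT GGC GTT TGT TGT AAG CCA TCA — no ATG→stop ORF.
Forward-strand max 27 nt; reverse-strand max 33 nt. The reverse strand has the longer ORF.

reverse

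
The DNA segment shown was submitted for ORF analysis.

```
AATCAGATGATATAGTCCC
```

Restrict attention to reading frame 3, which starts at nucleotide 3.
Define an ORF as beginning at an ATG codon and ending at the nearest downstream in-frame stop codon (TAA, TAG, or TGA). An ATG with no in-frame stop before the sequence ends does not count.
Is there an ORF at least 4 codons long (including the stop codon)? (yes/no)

no

Frame 3: TCA GAT GAT ATA GTC — no ATG→stop ORF.
Largest ORF found is 0 codons < 4, so no.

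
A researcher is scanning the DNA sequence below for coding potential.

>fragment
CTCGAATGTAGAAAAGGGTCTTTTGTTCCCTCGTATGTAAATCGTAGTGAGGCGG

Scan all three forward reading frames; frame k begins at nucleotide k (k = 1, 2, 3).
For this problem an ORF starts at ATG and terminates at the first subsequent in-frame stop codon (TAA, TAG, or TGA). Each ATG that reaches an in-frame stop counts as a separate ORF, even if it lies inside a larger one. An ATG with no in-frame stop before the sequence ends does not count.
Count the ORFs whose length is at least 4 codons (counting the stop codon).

0

Frame 1: CTC GAA TGT AGA AAA GGG TCT TTT GTT CCC TCG TAT GTA AAT CGT AGT GAG GCG — no ATG→stop ORF.
Frame 2: TCG AAT GTA GAA AAG GGT CTT TTG TTC CCT CGT ATG TAA ATC GTA GTG AGG CGG — ATG at 35, stop TAA at 38 → 6 nt.
Frame 3: CGA ATG TAG AAA AGG GTC TTT TGT TCC CTC GTA TGT AAA TCG TAG TGA GGC — ATG at 6, stop TAG at 9 → 6 nt.
No ORF reaches 4 codons. Count = 0.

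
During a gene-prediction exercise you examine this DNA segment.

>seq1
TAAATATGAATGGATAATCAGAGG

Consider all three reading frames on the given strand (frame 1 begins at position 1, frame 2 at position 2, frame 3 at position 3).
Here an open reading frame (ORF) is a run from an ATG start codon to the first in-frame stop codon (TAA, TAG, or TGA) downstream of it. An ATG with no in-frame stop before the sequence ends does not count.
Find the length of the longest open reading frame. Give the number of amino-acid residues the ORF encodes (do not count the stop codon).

Frame 1: TAA ATA TGA ATG GAT AAT CAG AGG — no ATG→stop ORF.
Frame 2: AAA TAT GAA TGG ATA ATC AGA — no ATG→stop ORF.
Frame 3: AAT ATG AAT GGA TAA TCA GAG — ATG at 6, stop TAA at 15 → 12 nt.
Longest: frame 3, positions 6–17, 12 nt = 4 codons = 3 aa. → 3 amino acids.

3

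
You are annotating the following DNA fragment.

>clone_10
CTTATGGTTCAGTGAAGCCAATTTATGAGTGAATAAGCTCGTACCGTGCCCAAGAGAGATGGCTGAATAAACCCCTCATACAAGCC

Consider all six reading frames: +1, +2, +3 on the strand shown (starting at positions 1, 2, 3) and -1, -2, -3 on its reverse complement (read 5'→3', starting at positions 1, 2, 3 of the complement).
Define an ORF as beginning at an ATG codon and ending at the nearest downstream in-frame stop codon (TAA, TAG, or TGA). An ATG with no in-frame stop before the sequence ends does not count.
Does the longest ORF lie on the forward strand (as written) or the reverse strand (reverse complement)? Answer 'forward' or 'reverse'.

reverse

Reverse complement (5'→3'): GGCTTGTATGAGGGGTTTATTCAGCCATCTCTCTTGGGCACGGTACGAGCTTATTCACTCATAAATTGGCTTCACTGAACCATAAG
Frame +1: CTT ATG GTT CAG TGA AGC CAA TTT ATG AGT GAA TAA GCT CGT ACC GTG CCC AAG AGA GAT GGC TGA ATA AAC CCC TCA TAC AAG — ATG at 4, stop TGA at 13 → 12 nt; ATG at 25, stop TAA at 34 → 12 nt.
Frame +2: TTA TGG TTC AGT GAA GCC AAT TTA TGA GTG AAT AAG CTC GTA CCG TGC CCA AGA GAG ATG GCT GAA TAA ACC CCT CAT ACA AGC — ATG at 59, stop TAA at 68 → 12 nt.
Frame +3: TAT GGT TCA GTG AAG CCA ATT TAT GAG TGA ATA AGC TCG TAC CGT GCC CAA GAG AGA TGG CTG AAT AAA CCC CTC ATA CAA GCC — no ATG→stop ORF.
Frame -1: GGC TTG TAT GAG GGG TTT ATT CAG CCA TCT CTC TTG GGC ACG GTA CGA GCT TAT TCA CTC ATA AAT TGG CTT CAC TGA ACC ATA — no ATG→stop ORF.
Frame -2: GCT TGT ATG AGG GGT TTA TTC AGC CAT CTC TCT TGG GCA CGG TAC GAG CTT ATT CAC TCA TAA ATT GGC TTC ACT GAA CCA TAA — ATG at 8, stop TAA at 62 → 57 nt.
Frame -3: CTT GTA TGA GGG GTT TAT TCA GCC ATC TCT CTT GGG CAC GGT ACG AGC TTA TTC ACT CAT AAA TTG GCT TCA CTG AAC CAT AAG — no ATG→stop ORF.
Forward-strand max 12 nt; reverse-strand max 57 nt. The reverse strand has the longer ORF.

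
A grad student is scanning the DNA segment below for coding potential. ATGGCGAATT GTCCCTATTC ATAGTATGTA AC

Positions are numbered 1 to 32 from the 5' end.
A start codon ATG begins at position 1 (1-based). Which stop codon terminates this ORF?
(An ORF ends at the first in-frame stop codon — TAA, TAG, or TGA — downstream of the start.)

Codons from position 1: ATG (1–3), GCG (4–6), AAT (7–9), TGT (10–12), CCC (13–15), TAT (16–18), TCA (19–21), TAG (22–24).
The first in-frame stop codon is TAG.

TAG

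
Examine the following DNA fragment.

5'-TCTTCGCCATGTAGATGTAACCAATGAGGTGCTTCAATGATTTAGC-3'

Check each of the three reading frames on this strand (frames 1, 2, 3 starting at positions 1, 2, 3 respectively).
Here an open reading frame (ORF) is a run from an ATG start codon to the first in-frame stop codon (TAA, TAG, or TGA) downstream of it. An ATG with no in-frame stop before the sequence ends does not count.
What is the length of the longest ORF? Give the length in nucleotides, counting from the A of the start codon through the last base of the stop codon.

Frame 1: TCT TCG CCA TGT AGA TGT AAC CAA TGA GGT GCT TCA ATG ATT TAG — ATG at 37, stop TAG at 43 → 9 nt.
Frame 2: CTT CGC CAT GTA GAT GTA ACC AAT GAG GTG CTT CAA TGA TTT AGC — no ATG→stop ORF.
Frame 3: TTC GCC ATG TAG ATG TAA CCA ATG AGG TGC TTC AAT GAT TTA — ATG at 9, stop TAG at 12 → 6 nt; ATG at 15, stop TAA at 18 → 6 nt.
Longest: frame 1, positions 37–45, 9 nt = 3 codons = 2 aa. → 9 nucleotides.

9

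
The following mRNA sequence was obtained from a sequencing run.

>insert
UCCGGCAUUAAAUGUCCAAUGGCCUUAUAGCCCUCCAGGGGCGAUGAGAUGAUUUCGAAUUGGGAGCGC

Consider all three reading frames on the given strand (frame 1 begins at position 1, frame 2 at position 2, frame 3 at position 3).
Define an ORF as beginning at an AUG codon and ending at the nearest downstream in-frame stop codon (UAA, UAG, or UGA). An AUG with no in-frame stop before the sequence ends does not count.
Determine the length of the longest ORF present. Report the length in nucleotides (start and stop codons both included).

Frame 1: UCC GGC AUU AAA UGU CCA AUG GCC UUA UAG CCC UCC AGG GGC GAU GAG AUG AUU UCG AAU UGG GAG CGC — AUG at 19, stop UAG at 28 → 12 nt.
Frame 2: CCG GCA UUA AAU GUC CAA UGG CCU UAU AGC CCU CCA GGG GCG AUG AGA UGA UUU CGA AUU GGG AGC — AUG at 44, stop UGA at 50 → 9 nt.
Frame 3: CGG CAU UAA AUG UCC AAU GGC CUU AUA GCC CUC CAG GGG CGA UGA GAU GAU UUC GAA UUG GGA GCG — AUG at 12, stop UGA at 45 → 36 nt.
Longest: frame 3, positions 12–47, 36 nt = 12 codons = 11 aa. → 36 nucleotides.

36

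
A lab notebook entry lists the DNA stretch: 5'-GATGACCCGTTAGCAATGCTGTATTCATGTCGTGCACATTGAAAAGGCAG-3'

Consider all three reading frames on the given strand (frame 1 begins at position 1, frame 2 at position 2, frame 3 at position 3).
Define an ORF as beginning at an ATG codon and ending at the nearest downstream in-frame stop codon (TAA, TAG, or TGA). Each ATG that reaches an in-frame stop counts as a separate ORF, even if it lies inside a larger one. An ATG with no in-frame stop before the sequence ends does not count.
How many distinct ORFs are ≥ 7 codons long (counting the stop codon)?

1

Frame 1: GAT GAC CCG TTA GCA ATG CTG TAT TCA TGT CGT GCA CAT TGA AAA GGC — ATG at 16, stop TGA at 40 → 27 nt.
Frame 2: ATG ACC CGT TAG CAA TGC TGT ATT CAT GTC GTG CAC ATT GAA AAG GCA — ATG at 2, stop TAG at 11 → 12 nt.
Frame 3: TGA CCC GTT AGC AAT GCT GTA TTC ATG TCG TGC ACA TTG AAA AGG CAG — no ATG→stop ORF.
ORFs ≥ 7 codons: frame 1 16–42 (9 codons). Count = 1.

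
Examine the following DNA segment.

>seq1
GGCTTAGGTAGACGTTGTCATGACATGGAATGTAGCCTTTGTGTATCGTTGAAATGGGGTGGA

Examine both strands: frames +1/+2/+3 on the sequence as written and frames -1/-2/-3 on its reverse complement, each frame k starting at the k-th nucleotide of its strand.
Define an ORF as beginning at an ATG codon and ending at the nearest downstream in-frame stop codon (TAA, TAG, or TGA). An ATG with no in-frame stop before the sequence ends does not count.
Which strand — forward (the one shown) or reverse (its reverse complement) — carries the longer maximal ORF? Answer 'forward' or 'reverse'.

forward

Reverse complement (5'→3'): TCCACCCCATTTCAACGATACACAAAGGCTACATTCCATGTCATGACAACGTCTACCTAAGCC
Frame +1: GGC TTA GGT AGA CGT TGT CAT GAC ATG GAA TGT AGC CTT TGT GTA TCG TTG AAA TGG GGT GGA — no ATG→stop ORF.
Frame +2: GCT TAG GTA GAC GTT GTC ATG ACA TGG AAT GTA GCC TTT GTG TAT CGT TGA AAT GGG GTG — ATG at 20, stop TGA at 50 → 33 nt.
Frame +3: CTT AGG TAG ACG TTG TCA TGA CAT GGA ATG TAG CCT TTG TGT ATC GTT GAA ATG GGG TGG — ATG at 30, stop TAG at 33 → 6 nt.
Frame -1: TCC ACC CCA TTT CAA CGA TAC ACA AAG GCT ACA TTC CAT GTC ATG ACA ACG TCT ACC TAA GCC — ATG at 43, stop TAA at 58 → 18 nt.
Frame -2: CCA CCC CAT TTC AAC GAT ACA CAA AGG CTA CAT TCC ATG TCA TGA CAA CGT CTA CCT AAG — ATG at 38, stop TGA at 44 → 9 nt.
Frame -3: CAC CCC ATT TCA ACG ATA CAC AAA GGC TAC ATT CCA TGT CAT GAC AAC GTC TAC CTA AGC — no ATG→stop ORF.
Forward-strand max 33 nt; reverse-strand max 18 nt. The forward strand has the longer ORF.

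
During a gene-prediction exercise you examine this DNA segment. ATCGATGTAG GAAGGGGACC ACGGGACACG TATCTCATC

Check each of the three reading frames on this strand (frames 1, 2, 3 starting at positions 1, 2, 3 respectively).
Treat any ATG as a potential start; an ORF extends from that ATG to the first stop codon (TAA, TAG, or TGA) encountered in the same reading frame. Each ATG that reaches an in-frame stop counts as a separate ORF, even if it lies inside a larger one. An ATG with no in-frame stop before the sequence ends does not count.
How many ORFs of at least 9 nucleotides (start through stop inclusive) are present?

0

Frame 1: ATC GAT GTA GGA AGG GGA CCA CGG GAC ACG TAT CTC ATC — no ATG→stop ORF.
Frame 2: TCG ATG TAG GAA GGG GAC CAC GGG ACA CGT ATC TCA — ATG at 5, stop TAG at 8 → 6 nt.
Frame 3: CGA TGT AGG AAG GGG ACC ACG GGA CAC GTA TCT CAT — no ATG→stop ORF.
No ORF reaches 9 nucleotides. Count = 0.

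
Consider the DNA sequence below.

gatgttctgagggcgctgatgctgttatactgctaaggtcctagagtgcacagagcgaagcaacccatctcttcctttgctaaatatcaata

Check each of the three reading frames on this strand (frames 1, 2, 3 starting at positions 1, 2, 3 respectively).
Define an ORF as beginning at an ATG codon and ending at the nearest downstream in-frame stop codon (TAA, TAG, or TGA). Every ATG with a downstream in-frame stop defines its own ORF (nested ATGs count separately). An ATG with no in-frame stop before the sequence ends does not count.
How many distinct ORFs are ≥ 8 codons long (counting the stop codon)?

0

Frame 1: GAT GTT CTG AGG GCG CTG ATG CTG TTA TAC TGC TAA GGT CCT AGA GTG CAC AGA GCG AAG CAA CCC ATC TCT TCC TTT GCT AAA TAT CAA — ATG at 19, stop TAA at 34 → 18 nt.
Frame 2: ATG TTC TGA GGG CGC TGA TGC TGT TAT ACT GCT AAG GTC CTA GAG TGC ACA GAG CGA AGC AAC CCA TCT CTT CCT TTG CTA AAT ATC AAT — ATG at 2, stop TGA at 8 → 9 nt.
Frame 3: TGT TCT GAG GGC GCT GAT GCT GTT ATA CTG CTA AGG TCC TAG AGT GCA CAG AGC GAA GCA ACC CAT CTC TTC CTT TGC TAA ATA TCA ATA — no ATG→stop ORF.
No ORF reaches 8 codons. Count = 0.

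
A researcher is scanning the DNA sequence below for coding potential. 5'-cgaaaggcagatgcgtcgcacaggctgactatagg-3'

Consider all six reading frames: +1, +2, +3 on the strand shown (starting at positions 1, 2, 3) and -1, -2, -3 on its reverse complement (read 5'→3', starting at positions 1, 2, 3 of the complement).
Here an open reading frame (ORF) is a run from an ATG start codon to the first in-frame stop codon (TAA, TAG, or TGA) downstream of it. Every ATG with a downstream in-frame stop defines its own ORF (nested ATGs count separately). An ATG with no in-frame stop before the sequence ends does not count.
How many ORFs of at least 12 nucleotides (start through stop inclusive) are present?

Reverse complement (5'→3'): CCTATAGTCAGCCTGTGCGACGCATCTGCCTTTCG
Frame +1: CGA AAG GCA GAT GCG TCG CAC AGG CTG ACT ATA — no ATG→stop ORF.
Frame +2: GAA AGG CAG ATG CGT CGC ACA GGC TGA CTA TAG — ATG at 11, stop TGA at 26 → 18 nt.
Frame +3: AAA GGC AGA TGC GTC GCA CAG GCT GAC TAT AGG — no ATG→stop ORF.
Frame -1: CCT ATA GTC AGC CTG TGC GAC GCA TCT GCC TTT — no ATG→stop ORF.
Frame -2: CTA TAG TCA GCC TGT GCG ACG CAT CTG CCT TTC — no ATG→stop ORF.
Frame -3: TAT AGT CAG CCT GTG CGA CGC ATC TGC CTT TCG — no ATG→stop ORF.
ORFs ≥ 12 nucleotides: frame +2 11–28 (18 nucleotides). Count = 1.

1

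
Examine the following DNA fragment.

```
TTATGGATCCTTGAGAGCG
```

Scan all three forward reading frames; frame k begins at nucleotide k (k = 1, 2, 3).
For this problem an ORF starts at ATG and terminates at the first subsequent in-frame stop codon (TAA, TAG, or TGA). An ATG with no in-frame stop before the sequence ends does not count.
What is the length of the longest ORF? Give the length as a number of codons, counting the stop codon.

4

Frame 1: TTA TGG ATC CTT GAG AGC — no ATG→stop ORF.
Frame 2: TAT GGA TCC TTG AGA GCG — no ATG→stop ORF.
Frame 3: ATG GAT CCT TGA GAG — ATG at 3, stop TGA at 12 → 12 nt.
Longest: frame 3, positions 3–14, 12 nt = 4 codons = 3 aa. → 4 codons.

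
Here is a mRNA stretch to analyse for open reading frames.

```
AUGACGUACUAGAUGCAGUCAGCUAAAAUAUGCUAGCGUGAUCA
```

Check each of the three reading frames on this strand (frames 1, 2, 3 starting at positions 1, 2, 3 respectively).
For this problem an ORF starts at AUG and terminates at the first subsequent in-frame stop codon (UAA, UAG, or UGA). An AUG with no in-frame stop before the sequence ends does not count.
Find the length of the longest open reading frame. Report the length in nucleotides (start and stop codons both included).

Frame 1: AUG ACG UAC UAG AUG CAG UCA GCU AAA AUA UGC UAG CGU GAU — AUG at 1, stop UAG at 10 → 12 nt; AUG at 13, stop UAG at 34 → 24 nt.
Frame 2: UGA CGU ACU AGA UGC AGU CAG CUA AAA UAU GCU AGC GUG AUC — no AUG→stop ORF.
Frame 3: GAC GUA CUA GAU GCA GUC AGC UAA AAU AUG CUA GCG UGA UCA — AUG at 30, stop UGA at 39 → 12 nt.
Longest: frame 1, positions 13–36, 24 nt = 8 codons = 7 aa. → 24 nucleotides.

24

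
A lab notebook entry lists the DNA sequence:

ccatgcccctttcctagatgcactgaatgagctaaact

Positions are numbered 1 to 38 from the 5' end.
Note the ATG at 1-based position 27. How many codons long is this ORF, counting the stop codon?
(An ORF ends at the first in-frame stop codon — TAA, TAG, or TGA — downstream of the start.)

3

Codons from position 27: ATG (27–29), AGC (30–32), TAA (33–35).
TAA is the first in-frame stop; that's 3 codons including the stop.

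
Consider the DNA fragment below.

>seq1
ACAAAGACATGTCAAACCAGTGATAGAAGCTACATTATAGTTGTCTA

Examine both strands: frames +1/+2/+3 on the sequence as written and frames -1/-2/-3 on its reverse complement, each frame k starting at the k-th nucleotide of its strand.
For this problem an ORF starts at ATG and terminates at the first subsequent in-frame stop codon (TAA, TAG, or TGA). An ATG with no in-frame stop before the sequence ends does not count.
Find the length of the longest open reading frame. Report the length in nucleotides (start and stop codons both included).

Reverse complement (5'→3'): TAGACAACTATAATGTAGCTTCTATCACTGGTTTGACATGTCTTTGT
Frame +1: ACA AAG ACA TGT CAA ACC AGT GAT AGA AGC TAC ATT ATA GTT GTC — no ATG→stop ORF.
Frame +2: CAA AGA CAT GTC AAA CCA GTG ATA GAA GCT ACA TTA TAG TTG TCT — no ATG→stop ORF.
Frame +3: AAA GAC ATG TCA AAC CAG TGA TAG AAG CTA CAT TAT AGT TGT CTA — ATG at 9, stop TGA at 21 → 15 nt.
Frame -1: TAG ACA ACT ATA ATG TAG CTT CTA TCA CTG GTT TGA CAT GTC TTT — ATG at 13, stop TAG at 16 → 6 nt.
Frame -2: AGA CAA CTA TAA TGT AGC TTC TAT CAC TGG TTT GAC ATG TCT TTG — no ATG→stop ORF.
Frame -3: GAC AAC TAT AAT GTA GCT TCT ATC ACT GGT TTG ACA TGT CTT TGT — no ATG→stop ORF.
Longest: frame +3, positions 9–23, 15 nt = 5 codons = 4 aa. → 15 nucleotides.

15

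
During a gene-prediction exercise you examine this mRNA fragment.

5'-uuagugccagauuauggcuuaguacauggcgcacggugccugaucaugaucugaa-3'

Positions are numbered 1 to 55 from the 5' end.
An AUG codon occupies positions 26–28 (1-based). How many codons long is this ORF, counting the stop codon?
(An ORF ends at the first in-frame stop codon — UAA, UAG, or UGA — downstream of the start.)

Codons from position 26: AUG (26–28), GCG (29–31), CAC (32–34), GGU (35–37), GCC (38–40), UGA (41–43).
UGA is the first in-frame stop; that's 6 codons including the stop.

6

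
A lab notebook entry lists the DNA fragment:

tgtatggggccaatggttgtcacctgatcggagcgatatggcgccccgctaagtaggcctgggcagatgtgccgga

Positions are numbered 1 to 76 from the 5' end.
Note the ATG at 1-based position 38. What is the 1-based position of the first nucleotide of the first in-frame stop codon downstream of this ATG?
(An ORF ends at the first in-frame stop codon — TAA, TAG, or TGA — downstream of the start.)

50

Codons from position 38: ATG (38–40), GCG (41–43), CCC (44–46), CGC (47–49), TAA (50–52).
TAA is a stop codon; it begins at position 50.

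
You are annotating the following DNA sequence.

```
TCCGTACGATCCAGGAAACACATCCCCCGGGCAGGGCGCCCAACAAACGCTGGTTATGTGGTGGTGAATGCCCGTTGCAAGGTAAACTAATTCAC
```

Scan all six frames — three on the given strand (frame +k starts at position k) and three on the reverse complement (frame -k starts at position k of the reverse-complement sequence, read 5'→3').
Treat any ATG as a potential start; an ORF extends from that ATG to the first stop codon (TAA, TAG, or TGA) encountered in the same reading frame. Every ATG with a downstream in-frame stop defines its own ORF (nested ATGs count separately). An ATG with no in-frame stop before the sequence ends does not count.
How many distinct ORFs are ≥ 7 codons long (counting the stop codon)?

0

Reverse complement (5'→3'): GTGAATTAGTTTACCTTGCAACGGGCATTCACCACCACATAACCAGCGTTTGTTGGGCGCCCTGCCCGGGGGATGTGTTTCCTGGATCGTACGGA
Frame +1: TCC GTA CGA TCC AGG AAA CAC ATC CCC CGG GCA GGG CGC CCA ACA AAC GCT GGT TAT GTG GTG GTG AAT GCC CGT TGC AAG GTA AAC TAA TTC — no ATG→stop ORF.
Frame +2: CCG TAC GAT CCA GGA AAC ACA TCC CCC GGG CAG GGC GCC CAA CAA ACG CTG GTT ATG TGG TGG TGA ATG CCC GTT GCA AGG TAA ACT AAT TCA — ATG at 56, stop TGA at 65 → 12 nt; ATG at 68, stop TAA at 83 → 18 nt.
Frame +3: CGT ACG ATC CAG GAA ACA CAT CCC CCG GGC AGG GCG CCC AAC AAA CGC TGG TTA TGT GGT GGT GAA TGC CCG TTG CAA GGT AAA CTA ATT CAC — no ATG→stop ORF.
Frame -1: GTG AAT TAG TTT ACC TTG CAA CGG GCA TTC ACC ACC ACA TAA CCA GCG TTT GTT GGG CGC CCT GCC CGG GGG ATG TGT TTC CTG GAT CGT ACG — no ATG→stop ORF.
Frame -2: TGA ATT AGT TTA CCT TGC AAC GGG CAT TCA CCA CCA CAT AAC CAG CGT TTG TTG GGC GCC CTG CCC GGG GGA TGT GTT TCC TGG ATC GTA CGG — no ATG→stop ORF.
Frame -3: GAA TTA GTT TAC CTT GCA ACG GGC ATT CAC CAC CAC ATA ACC AGC GTT TGT TGG GCG CCC TGC CCG GGG GAT GTG TTT CCT GGA TCG TAC GGA — no ATG→stop ORF.
No ORF reaches 7 codons. Count = 0.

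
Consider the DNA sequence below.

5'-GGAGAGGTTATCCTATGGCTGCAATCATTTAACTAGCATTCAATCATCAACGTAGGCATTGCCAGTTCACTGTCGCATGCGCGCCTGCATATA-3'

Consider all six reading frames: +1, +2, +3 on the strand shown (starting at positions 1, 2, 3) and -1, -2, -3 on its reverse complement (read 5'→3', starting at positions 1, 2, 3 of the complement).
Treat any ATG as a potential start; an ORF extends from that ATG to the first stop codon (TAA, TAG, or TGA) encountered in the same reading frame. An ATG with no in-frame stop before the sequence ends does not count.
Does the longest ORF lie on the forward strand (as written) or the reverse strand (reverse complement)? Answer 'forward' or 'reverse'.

Reverse complement (5'→3'): TATATGCAGGCGCGCATGCGACAGTGAACTGGCAATGCCTACGTTGATGATTGAATGCTAGTTAAATGATTGCAGCCATAGGATAACCTCTCC
Frame +1: GGA GAG GTT ATC CTA TGG CTG CAA TCA TTT AAC TAG CAT TCA ATC ATC AAC GTA GGC ATT GCC AGT TCA CTG TCG CAT GCG CGC CTG CAT ATA — no ATG→stop ORF.
Frame +2: GAG AGG TTA TCC TAT GGC TGC AAT CAT TTA ACT AGC ATT CAA TCA TCA ACG TAG GCA TTG CCA GTT CAC TGT CGC ATG CGC GCC TGC ATA — no ATG→stop ORF.
Frame +3: AGA GGT TAT CCT ATG GCT GCA ATC ATT TAA CTA GCA TTC AAT CAT CAA CGT AGG CAT TGC CAG TTC ACT GTC GCA TGC GCG CCT GCA TAT — ATG at 15, stop TAA at 30 → 18 nt.
Frame -1: TAT ATG CAG GCG CGC ATG CGA CAG TGA ACT GGC AAT GCC TAC GTT GAT GAT TGA ATG CTA GTT AAA TGA TTG CAG CCA TAG GAT AAC CTC TCC — ATG at 4, stop TGA at 25 → 24 nt; ATG at 16, stop TGA at 25 → 12 nt; ATG at 55, stop TGA at 67 → 15 nt.
Frame -2: ATA TGC AGG CGC GCA TGC GAC AGT GAA CTG GCA ATG CCT ACG TTG ATG ATT GAA TGC TAG TTA AAT GAT TGC AGC CAT AGG ATA ACC TCT — ATG at 35, stop TAG at 59 → 27 nt; ATG at 47, stop TAG at 59 → 15 nt.
Frame -3: TAT GCA GGC GCG CAT GCG ACA GTG AAC TGG CAA TGC CTA CGT TGA TGA TTG AAT GCT AGT TAA ATG ATT GCA GCC ATA GGA TAA CCT CTC — ATG at 66, stop TAA at 84 → 21 nt.
Forward-strand max 18 nt; reverse-strand max 27 nt. The reverse strand has the longer ORF.

reverse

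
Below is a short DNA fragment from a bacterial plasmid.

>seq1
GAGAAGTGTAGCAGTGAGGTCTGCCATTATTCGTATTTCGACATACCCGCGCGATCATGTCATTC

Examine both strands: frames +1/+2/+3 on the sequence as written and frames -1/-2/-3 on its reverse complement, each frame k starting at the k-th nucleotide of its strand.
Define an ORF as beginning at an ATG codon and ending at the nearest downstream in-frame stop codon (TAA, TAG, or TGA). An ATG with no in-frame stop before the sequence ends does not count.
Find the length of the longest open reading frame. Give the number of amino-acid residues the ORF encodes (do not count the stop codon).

5

Reverse complement (5'→3'): GAATGACATGATCGCGCGGGTATGTCGAAATACGAATAATGGCAGACCTCACTGCTACACTTCTC
Frame +1: GAG AAG TGT AGC AGT GAG GTC TGC CAT TAT TCG TAT TTC GAC ATA CCC GCG CGA TCA TGT CAT — no ATG→stop ORF.
Frame +2: AGA AGT GTA GCA GTG AGG TCT GCC ATT ATT CGT ATT TCG ACA TAC CCG CGC GAT CAT GTC ATT — no ATG→stop ORF.
Frame +3: GAA GTG TAG CAG TGA GGT CTG CCA TTA TTC GTA TTT CGA CAT ACC CGC GCG ATC ATG TCA TTC — no ATG→stop ORF.
Frame -1: GAA TGA CAT GAT CGC GCG GGT ATG TCG AAA TAC GAA TAA TGG CAG ACC TCA CTG CTA CAC TTC — ATG at 22, stop TAA at 37 → 18 nt.
Frame -2: AAT GAC ATG ATC GCG CGG GTA TGT CGA AAT ACG AAT AAT GGC AGA CCT CAC TGC TAC ACT TCT — no ATG→stop ORF.
Frame -3: ATG ACA TGA TCG CGC GGG TAT GTC GAA ATA CGA ATA ATG GCA GAC CTC ACT GCT ACA CTT CTC — ATG at 3, stop TGA at 9 → 9 nt.
Longest: frame -1, positions 22–39, 18 nt = 6 codons = 5 aa. → 5 amino acids.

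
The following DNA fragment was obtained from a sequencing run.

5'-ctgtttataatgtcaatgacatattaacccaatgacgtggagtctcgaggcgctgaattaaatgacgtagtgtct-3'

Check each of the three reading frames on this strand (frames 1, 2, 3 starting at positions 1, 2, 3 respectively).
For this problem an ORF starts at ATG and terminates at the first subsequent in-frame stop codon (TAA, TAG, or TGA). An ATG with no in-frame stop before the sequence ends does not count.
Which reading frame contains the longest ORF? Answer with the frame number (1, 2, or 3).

Frame 1: CTG TTT ATA ATG TCA ATG ACA TAT TAA CCC AAT GAC GTG GAG TCT CGA GGC GCT GAA TTA AAT GAC GTA GTG TCT — ATG at 10, stop TAA at 25 → 18 nt; ATG at 16, stop TAA at 25 → 12 nt.
Frame 2: TGT TTA TAA TGT CAA TGA CAT ATT AAC CCA ATG ACG TGG AGT CTC GAG GCG CTG AAT TAA ATG ACG TAG TGT — ATG at 32, stop TAA at 59 → 30 nt; ATG at 62, stop TAG at 68 → 9 nt.
Frame 3: GTT TAT AAT GTC AAT GAC ATA TTA ACC CAA TGA CGT GGA GTC TCG AGG CGC TGA ATT AAA TGA CGT AGT GTC — no ATG→stop ORF.
Longest ORF is 30 nt in frame 2 (positions 32–61).

2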